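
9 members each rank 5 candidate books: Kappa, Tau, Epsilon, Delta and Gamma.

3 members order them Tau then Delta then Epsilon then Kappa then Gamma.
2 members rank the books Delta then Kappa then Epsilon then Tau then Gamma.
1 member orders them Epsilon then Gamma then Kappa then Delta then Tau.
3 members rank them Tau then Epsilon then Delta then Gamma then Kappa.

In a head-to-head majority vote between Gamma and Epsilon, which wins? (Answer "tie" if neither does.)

Epsilon

No ballot ranks Gamma above Epsilon: 0.
Ballots ranking Epsilon above Gamma: 9 − 0 = 9.
Epsilon wins the head-to-head 9–0.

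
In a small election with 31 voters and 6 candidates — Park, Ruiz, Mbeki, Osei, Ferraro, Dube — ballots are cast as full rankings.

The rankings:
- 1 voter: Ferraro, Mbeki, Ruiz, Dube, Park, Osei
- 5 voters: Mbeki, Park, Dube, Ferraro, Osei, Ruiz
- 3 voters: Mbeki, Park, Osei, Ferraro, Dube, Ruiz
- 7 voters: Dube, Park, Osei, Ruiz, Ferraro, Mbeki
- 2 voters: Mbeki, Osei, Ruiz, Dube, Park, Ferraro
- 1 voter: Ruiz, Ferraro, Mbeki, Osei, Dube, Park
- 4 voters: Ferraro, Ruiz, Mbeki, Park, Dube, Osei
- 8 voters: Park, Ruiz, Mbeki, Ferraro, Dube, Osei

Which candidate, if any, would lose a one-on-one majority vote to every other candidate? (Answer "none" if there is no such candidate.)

none

Head-to-head results (31 voters):
Park–Ruiz: Park 23–8.
Park vs Mbeki: Park preferred on 7+8 = 15 ballots; Mbeki wins 16–15.
Park vs Osei: Park is ranked higher on 1+5+3+7+4+8 = 28 ballots, Osei on 3. Park wins 28–3.
Park vs Ferraro: Park is ranked higher on 5+3+7+2+8 = 25 ballots, Ferraro on 6. Park wins 25–6.
Park vs Dube: 20 to 11, Park.
Ruiz vs Mbeki: Ruiz preferred on 7+1+4+8 = 20 ballots; Ruiz wins 20–11.
Ruiz–Osei: Osei 17–14.
Ruiz vs Ferraro: Ruiz preferred on 7+2+1+8 = 18 ballots; Ruiz wins 18–13.
Ruiz vs Dube: Ruiz, 16–15.
Mbeki vs Osei: Mbeki, 24–7.
Mbeki vs Ferraro: Mbeki is ranked higher on 5+3+2+8 = 18 ballots, Ferraro on 13. Mbeki wins 18–13.
Mbeki vs Dube: Mbeki is ranked higher on 24 ballots, Dube on 7. Mbeki wins 24–7.
Osei vs Ferraro: Ferraro, 19–12.
Osei vs Dube: 6 to 25, Dube.
Ferraro vs Dube: Ferraro preferred on 1+3+1+4+8 = 17 ballots; Ferraro wins 17–14.
No candidate is winless: Park beats Ruiz; Ruiz beats Mbeki; Mbeki beats Park; Osei beats Ruiz; Ferraro beats Osei; Dube beats Osei. There is no Condorcet loser.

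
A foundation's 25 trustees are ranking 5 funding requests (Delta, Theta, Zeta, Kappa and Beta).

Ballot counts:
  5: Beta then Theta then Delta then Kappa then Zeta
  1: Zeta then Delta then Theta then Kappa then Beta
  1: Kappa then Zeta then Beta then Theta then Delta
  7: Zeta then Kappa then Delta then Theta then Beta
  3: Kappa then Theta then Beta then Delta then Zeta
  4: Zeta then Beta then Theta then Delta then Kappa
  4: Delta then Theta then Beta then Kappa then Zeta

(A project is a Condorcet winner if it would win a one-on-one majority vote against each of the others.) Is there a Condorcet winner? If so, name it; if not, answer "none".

none

Head-to-head results (25 reviewers):
Delta–Theta: Theta 13–12.
Delta vs Zeta: Delta preferred on 5+3+4 = 12 ballots; Zeta wins 13–12.
Delta vs Kappa: Delta, 14–11.
Delta vs Beta: Beta, 13–12.
Theta vs Zeta: Zeta wins 13–12.
Theta vs Kappa: Theta preferred on 5+1+4+4 = 14 ballots; Theta wins 14–11.
Theta vs Beta: 15 to 10, Theta.
Zeta vs Kappa: Kappa wins 13–12.
Zeta–Beta: Zeta 13–12.
Kappa vs Beta: Beta, 13–12.
Every project loses at least once (Delta loses to Theta; Theta loses to Zeta; Zeta loses to Kappa; Kappa loses to Delta; Beta loses to Theta). The majority relation contains the cycle Delta beats Kappa beats Zeta beats Delta, so there is no Condorcet winner.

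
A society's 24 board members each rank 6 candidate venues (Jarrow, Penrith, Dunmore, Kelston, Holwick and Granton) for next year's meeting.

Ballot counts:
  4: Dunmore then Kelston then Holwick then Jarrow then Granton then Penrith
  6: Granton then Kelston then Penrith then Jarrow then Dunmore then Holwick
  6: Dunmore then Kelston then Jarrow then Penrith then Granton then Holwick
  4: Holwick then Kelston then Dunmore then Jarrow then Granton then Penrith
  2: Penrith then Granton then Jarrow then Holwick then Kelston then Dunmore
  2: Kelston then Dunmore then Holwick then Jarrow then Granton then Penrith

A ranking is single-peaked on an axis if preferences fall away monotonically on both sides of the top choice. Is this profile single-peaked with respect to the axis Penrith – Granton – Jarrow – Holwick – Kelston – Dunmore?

Axis positions: Penrith=1, Granton=2, Jarrow=3, Holwick=4, Kelston=5, Dunmore=6.
Type 1 (peak Dunmore at position 6): ranking walks positions 6-5-4-3-2-1, expanding outward from the peak — single-peaked.
Type 2: ranking walks positions 2-5-1-3-6-4; Kelston is ranked above Jarrow even though Jarrow lies between Kelston and the peak Granton on the axis — preferences dip and rise again. Not single-peaked.
Type 3: ranking walks positions 6-5-3-1-2-4; Jarrow is ranked above Holwick even though Holwick lies between Jarrow and the peak Dunmore on the axis — preferences dip and rise again. Not single-peaked.
Type 4 (peak Holwick at position 4): ranking walks positions 4-5-6-3-2-1, expanding outward from the peak — single-peaked.
Type 5 (peak Penrith at position 1): ranking walks positions 1-2-3-4-5-6, expanding outward from the peak — single-peaked.
Type 6 (peak Kelston at position 5): ranking walks positions 5-6-4-3-2-1, expanding outward from the peak — single-peaked.
Type 2 violates single-peakedness, so the profile is not single-peaked on this axis.

no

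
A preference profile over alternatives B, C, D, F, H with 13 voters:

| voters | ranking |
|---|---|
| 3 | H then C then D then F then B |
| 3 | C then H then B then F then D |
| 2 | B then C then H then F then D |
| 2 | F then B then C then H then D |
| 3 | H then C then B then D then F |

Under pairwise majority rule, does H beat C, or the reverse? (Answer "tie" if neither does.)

C

Ballots ranking H above C: 3 + 3 = 6.
Ballots ranking C above H: 13 − 6 = 7.
C wins the head-to-head 7–6.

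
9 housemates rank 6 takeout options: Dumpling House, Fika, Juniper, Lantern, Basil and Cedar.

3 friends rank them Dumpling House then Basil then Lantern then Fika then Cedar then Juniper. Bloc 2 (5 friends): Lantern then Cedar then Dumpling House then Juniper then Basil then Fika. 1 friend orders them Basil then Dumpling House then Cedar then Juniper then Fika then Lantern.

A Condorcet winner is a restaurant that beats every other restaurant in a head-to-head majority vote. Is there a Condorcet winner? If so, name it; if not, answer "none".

Head-to-head results (9 friends):
Dumpling House–Fika: Dumpling House 9–0.
Dumpling House–Juniper: Dumpling House 9–0.
Dumpling House vs Lantern: Lantern, 5–4.
Dumpling House–Basil: Dumpling House 8–1.
Dumpling House–Cedar: Cedar 5–4.
Fika–Juniper: Juniper 6–3.
Fika–Lantern: Lantern 8–1.
Fika–Basil: Basil 9–0.
Fika vs Cedar: Cedar, 6–3.
Juniper vs Lantern: Lantern, 8–1.
Juniper vs Basil: Juniper wins 5–4.
Juniper–Cedar: Cedar 9–0.
Lantern–Basil: Lantern 5–4.
Lantern vs Cedar: Lantern, 8–1.
Basil vs Cedar: Cedar, 5–4.
Lantern beats each of Dumpling House, Fika, Juniper, Basil, Cedar — Lantern is the Condorcet winner.

Lantern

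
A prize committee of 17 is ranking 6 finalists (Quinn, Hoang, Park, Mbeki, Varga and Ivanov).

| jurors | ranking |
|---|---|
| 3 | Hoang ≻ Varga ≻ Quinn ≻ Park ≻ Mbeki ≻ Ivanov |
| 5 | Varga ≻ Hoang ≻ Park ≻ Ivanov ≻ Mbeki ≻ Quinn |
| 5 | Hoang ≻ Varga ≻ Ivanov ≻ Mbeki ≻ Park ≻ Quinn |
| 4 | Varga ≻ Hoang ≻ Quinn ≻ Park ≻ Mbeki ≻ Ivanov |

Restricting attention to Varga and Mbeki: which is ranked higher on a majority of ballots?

Varga

Ballots ranking Varga above Mbeki: 3 + 5 + 5 + 4 = 17.
Ballots ranking Mbeki above Varga: 17 − 17 = 0.
Varga wins the head-to-head 17–0.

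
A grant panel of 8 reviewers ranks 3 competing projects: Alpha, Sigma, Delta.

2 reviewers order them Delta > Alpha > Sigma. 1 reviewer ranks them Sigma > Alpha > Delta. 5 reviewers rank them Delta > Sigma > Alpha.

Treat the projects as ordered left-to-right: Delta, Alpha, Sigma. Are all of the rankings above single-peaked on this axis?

no

Axis positions: Delta=1, Alpha=2, Sigma=3.
Bloc 1 (peak Delta at position 1): ranking walks positions 1-2-3, expanding outward from the peak — single-peaked.
Bloc 2 (peak Sigma at position 3): ranking walks positions 3-2-1, expanding outward from the peak — single-peaked.
Bloc 3: ranking walks positions 1-3-2; Sigma is ranked above Alpha even though Alpha lies between Sigma and the peak Delta on the axis — preferences dip and rise again. Not single-peaked.
Bloc 3 violates single-peakedness, so the profile is not single-peaked on this axis.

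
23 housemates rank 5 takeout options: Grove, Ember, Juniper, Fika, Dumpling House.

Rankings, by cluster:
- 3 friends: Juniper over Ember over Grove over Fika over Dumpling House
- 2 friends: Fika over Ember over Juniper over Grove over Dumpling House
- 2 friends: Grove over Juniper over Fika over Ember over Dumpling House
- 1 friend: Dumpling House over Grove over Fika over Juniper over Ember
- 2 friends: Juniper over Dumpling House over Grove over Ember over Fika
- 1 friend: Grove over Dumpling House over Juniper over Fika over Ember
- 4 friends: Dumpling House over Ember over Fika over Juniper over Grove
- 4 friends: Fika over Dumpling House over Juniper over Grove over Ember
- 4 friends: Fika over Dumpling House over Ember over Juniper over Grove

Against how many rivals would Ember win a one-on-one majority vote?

1

Ember against each rival (23 friends):
Ember vs Grove: 3+2+4+4 = 13 for Ember, 10 for Grove — Ember by 13–10.
Ember–Juniper: Juniper 13–10.
Ember vs Fika: Ember preferred on 3+2+4 = 9 ballots; Fika wins 14–9.
Ember vs Dumpling House: Ember is ranked higher on 3+2+2 = 7 ballots, Dumpling House on 16. Dumpling House wins 16–7.
Ember beats Grove; loses to Juniper, Fika, Dumpling House — 1 pairwise win.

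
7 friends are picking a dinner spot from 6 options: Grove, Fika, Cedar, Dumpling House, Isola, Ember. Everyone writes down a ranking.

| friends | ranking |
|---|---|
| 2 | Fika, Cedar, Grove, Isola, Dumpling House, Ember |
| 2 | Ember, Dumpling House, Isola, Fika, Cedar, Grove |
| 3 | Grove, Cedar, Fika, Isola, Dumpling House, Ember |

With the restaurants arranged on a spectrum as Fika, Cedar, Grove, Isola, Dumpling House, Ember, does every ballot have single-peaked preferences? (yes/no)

no

Axis positions: Fika=1, Cedar=2, Grove=3, Isola=4, Dumpling House=5, Ember=6.
Group 1 (peak Fika at position 1): ranking walks positions 1-2-3-4-5-6, expanding outward from the peak — single-peaked.
Group 2: ranking walks positions 6-5-4-1-2-3; Fika is ranked above Grove even though Grove lies between Fika and the peak Ember on the axis — preferences dip and rise again. Not single-peaked.
Group 3 (peak Grove at position 3): ranking walks positions 3-2-1-4-5-6, expanding outward from the peak — single-peaked.
Group 2 violates single-peakedness, so the profile is not single-peaked on this axis.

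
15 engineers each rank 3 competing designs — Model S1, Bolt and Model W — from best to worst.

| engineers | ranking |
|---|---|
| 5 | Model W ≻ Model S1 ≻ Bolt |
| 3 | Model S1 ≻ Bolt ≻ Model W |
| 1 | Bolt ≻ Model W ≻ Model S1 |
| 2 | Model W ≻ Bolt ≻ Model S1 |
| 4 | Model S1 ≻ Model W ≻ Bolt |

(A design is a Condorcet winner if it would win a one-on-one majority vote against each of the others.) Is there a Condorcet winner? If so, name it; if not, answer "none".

Model W

Head-to-head results (15 engineers):
Model S1 vs Bolt: Model S1 preferred on 5+3+4 = 12 ballots; Model S1 wins 12–3.
Model S1 vs Model W: 7 to 8, Model W.
Bolt vs Model W: 4 to 11, Model W.
Only Model W has no losses; Model W is the Condorcet winner.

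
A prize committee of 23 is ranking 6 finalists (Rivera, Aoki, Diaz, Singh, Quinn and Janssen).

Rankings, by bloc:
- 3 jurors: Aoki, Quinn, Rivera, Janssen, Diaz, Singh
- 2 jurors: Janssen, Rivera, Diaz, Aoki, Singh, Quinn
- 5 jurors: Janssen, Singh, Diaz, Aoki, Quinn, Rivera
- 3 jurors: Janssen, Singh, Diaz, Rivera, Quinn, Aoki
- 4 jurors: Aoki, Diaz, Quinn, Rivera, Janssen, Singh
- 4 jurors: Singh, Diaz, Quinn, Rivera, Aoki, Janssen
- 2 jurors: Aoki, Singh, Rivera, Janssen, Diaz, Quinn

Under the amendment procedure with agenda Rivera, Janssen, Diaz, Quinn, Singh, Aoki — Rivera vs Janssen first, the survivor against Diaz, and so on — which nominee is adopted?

Round 1: Rivera vs Janssen — 13–10, Rivera advances.
Round 2: Rivera vs Diaz — 7–16, Diaz advances.
Round 3: Diaz vs Quinn — 20–3, Diaz advances.
Round 4: Diaz vs Singh — 9–14, Singh advances.
Round 5: Singh vs Aoki — 12–11, Singh advances.
The agenda winner is Singh.

Singh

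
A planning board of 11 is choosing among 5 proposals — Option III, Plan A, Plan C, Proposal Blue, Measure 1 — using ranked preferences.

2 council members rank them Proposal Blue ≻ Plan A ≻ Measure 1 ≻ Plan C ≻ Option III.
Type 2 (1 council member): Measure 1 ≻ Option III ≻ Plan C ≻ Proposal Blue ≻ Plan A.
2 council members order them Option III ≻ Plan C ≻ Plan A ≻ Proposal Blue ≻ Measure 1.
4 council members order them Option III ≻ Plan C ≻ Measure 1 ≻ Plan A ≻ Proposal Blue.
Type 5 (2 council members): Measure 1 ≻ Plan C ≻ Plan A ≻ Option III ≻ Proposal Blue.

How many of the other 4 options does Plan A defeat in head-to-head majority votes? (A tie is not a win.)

Plan A against each rival (11 council members):
Plan A–Option III: Option III 7–4.
Plan A vs Plan C: Plan C wins 9–2.
Plan A vs Proposal Blue: Plan A wins 8–3.
Plan A vs Measure 1: Measure 1 wins 7–4.
Plan A beats Proposal Blue; loses to Option III, Plan C, Measure 1 — 1 pairwise win.

1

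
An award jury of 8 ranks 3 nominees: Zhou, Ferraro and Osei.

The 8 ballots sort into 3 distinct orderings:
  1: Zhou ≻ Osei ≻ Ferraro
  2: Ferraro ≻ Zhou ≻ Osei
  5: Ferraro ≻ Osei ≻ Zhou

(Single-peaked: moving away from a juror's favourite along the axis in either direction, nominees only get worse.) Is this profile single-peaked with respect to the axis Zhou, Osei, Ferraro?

no

Axis positions: Zhou=1, Osei=2, Ferraro=3.
Faction 1 (peak Zhou at position 1): ranking walks positions 1-2-3, expanding outward from the peak — single-peaked.
Faction 2: ranking walks positions 3-1-2; Zhou is ranked above Osei even though Osei lies between Zhou and the peak Ferraro on the axis — preferences dip and rise again. Not single-peaked.
Faction 3 (peak Ferraro at position 3): ranking walks positions 3-2-1, expanding outward from the peak — single-peaked.
Faction 2 violates single-peakedness, so the profile is not single-peaked on this axis.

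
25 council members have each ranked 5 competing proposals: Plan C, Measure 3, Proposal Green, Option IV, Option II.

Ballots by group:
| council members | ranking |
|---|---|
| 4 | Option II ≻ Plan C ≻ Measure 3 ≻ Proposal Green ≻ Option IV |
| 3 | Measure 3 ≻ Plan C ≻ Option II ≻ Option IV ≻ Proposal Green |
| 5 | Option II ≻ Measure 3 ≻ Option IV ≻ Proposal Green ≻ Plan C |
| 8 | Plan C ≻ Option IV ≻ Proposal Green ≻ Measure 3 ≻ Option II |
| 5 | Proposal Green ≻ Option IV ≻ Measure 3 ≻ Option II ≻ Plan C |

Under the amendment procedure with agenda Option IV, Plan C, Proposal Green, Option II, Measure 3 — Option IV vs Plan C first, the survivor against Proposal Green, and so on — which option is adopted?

Round 1: Option IV vs Plan C — 10–15, Plan C advances.
Round 2: Plan C vs Proposal Green — 15–10, Plan C advances.
Round 3: Plan C vs Option II — 11–14, Option II advances.
Round 4: Option II vs Measure 3 — 9–16, Measure 3 advances.
Measure 3 survives the agenda.

Measure 3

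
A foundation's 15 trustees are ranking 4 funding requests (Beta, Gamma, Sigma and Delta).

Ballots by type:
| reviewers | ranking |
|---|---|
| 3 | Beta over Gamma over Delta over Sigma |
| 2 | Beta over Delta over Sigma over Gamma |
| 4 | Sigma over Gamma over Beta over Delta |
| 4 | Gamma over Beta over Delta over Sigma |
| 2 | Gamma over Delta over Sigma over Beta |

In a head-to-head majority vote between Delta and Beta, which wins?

Beta

Ballots ranking Delta above Beta: 2.
Ballots ranking Beta above Delta: 15 − 2 = 13.
Beta wins the head-to-head 13–2.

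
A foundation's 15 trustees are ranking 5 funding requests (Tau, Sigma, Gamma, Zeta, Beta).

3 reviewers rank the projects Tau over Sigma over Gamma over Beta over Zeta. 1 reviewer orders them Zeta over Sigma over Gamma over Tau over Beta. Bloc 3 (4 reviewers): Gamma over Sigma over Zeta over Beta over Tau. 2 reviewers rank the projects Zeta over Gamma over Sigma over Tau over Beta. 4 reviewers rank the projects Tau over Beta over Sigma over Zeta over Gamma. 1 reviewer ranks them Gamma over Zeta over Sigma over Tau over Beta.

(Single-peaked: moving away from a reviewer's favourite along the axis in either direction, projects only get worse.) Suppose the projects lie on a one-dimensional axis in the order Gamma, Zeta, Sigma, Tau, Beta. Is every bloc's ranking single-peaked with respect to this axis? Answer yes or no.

no

Axis positions: Gamma=1, Zeta=2, Sigma=3, Tau=4, Beta=5.
Bloc 1: ranking walks positions 4-3-1-5-2; Gamma is ranked above Zeta even though Zeta lies between Gamma and the peak Tau on the axis — preferences dip and rise again. Not single-peaked.
Bloc 2 (peak Zeta at position 2): ranking walks positions 2-3-1-4-5, expanding outward from the peak — single-peaked.
Bloc 3: ranking walks positions 1-3-2-5-4; Sigma is ranked above Zeta even though Zeta lies between Sigma and the peak Gamma on the axis — preferences dip and rise again. Not single-peaked.
Bloc 4 (peak Zeta at position 2): ranking walks positions 2-1-3-4-5, expanding outward from the peak — single-peaked.
Bloc 5 (peak Tau at position 4): ranking walks positions 4-5-3-2-1, expanding outward from the peak — single-peaked.
Bloc 6 (peak Gamma at position 1): ranking walks positions 1-2-3-4-5, expanding outward from the peak — single-peaked.
Bloc 1 violates single-peakedness, so the profile is not single-peaked on this axis.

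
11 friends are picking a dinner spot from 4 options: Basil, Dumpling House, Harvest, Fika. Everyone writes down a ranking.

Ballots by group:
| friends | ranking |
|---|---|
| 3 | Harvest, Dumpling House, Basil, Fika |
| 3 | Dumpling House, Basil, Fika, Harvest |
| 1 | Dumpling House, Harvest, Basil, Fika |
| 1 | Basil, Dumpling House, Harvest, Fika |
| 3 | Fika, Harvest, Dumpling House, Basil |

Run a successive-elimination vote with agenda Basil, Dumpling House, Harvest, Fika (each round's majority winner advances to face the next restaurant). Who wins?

Fika

Round 1: Basil vs Dumpling House — 1–10, Dumpling House advances.
Round 2: Dumpling House vs Harvest — 5–6, Harvest advances.
Round 3: Harvest vs Fika — 5–6, Fika advances.
Fika survives the agenda.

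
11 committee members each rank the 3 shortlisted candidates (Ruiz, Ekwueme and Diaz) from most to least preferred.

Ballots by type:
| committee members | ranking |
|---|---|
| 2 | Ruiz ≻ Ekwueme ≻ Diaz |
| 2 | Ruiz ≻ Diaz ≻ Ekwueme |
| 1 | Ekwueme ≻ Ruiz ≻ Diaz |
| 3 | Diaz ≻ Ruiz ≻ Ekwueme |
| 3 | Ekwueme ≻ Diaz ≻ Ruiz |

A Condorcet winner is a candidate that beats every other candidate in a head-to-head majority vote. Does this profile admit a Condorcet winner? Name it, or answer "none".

Head-to-head results (11 committee members):
Ruiz vs Ekwueme: Ruiz is ranked higher on 2+2+3 = 7 ballots, Ekwueme on 4. Ruiz wins 7–4.
Ruiz vs Diaz: 2+2+1 = 5 for Ruiz, 6 for Diaz — Diaz by 6–5.
Ekwueme vs Diaz: 6 to 5, Ekwueme.
Every candidate loses at least once (Ruiz loses to Diaz; Ekwueme loses to Ruiz; Diaz loses to Ekwueme). The majority relation contains the cycle Ruiz > Ekwueme > Diaz > Ruiz, so there is no Condorcet winner.

none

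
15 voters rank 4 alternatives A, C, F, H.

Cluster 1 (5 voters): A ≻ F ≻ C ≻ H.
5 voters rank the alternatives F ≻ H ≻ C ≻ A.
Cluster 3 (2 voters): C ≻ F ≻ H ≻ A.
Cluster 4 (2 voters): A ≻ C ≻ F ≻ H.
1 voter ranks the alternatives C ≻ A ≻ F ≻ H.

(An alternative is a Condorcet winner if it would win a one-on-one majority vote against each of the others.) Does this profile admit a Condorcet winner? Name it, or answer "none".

Pairwise majorities:
A vs C: C, 8–7.
A–F: A 8–7.
A vs H: A wins 8–7.
C vs F: F, 10–5.
C vs H: C, 10–5.
F–H: F 15–0.
No alternative is unbeaten: A loses to C; C loses to F; F loses to A; H loses to A. In particular A → F → C → A is a majority cycle — no Condorcet winner exists.

none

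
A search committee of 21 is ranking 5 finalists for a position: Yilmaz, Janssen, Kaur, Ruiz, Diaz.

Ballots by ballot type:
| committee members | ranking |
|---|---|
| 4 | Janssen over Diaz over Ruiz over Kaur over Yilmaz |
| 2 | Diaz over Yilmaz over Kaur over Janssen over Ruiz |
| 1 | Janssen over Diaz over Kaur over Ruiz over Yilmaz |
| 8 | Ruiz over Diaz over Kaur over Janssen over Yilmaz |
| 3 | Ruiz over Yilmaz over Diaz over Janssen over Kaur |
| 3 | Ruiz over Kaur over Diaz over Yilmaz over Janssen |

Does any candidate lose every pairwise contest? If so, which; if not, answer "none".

Head-to-head results (21 committee members):
Yilmaz vs Janssen: Janssen, 13–8.
Yilmaz vs Kaur: 5 to 16, Kaur.
Yilmaz–Ruiz: Ruiz 19–2.
Yilmaz vs Diaz: 3 for Yilmaz, 18 for Diaz — Diaz by 18–3.
Janssen vs Kaur: Janssen is ranked higher on 4+1+3 = 8 ballots, Kaur on 13. Kaur wins 13–8.
Janssen vs Ruiz: 7 to 14, Ruiz.
Janssen vs Diaz: Diaz wins 16–5.
Kaur–Ruiz: Ruiz 18–3.
Kaur vs Diaz: 3 for Kaur, 18 for Diaz — Diaz by 18–3.
Ruiz–Diaz: Ruiz 14–7.
Only Yilmaz has no wins; Yilmaz is the Condorcet loser.

Yilmaz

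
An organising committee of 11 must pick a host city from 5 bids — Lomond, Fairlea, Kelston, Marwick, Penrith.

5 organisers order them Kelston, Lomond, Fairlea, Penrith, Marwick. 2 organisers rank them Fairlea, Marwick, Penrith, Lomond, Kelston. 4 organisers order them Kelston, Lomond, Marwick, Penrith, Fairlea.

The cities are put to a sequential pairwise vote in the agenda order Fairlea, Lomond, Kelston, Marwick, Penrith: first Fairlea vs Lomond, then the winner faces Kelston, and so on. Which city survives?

Round 1: Fairlea vs Lomond — 2–9, Lomond advances.
Round 2: Lomond vs Kelston — 2–9, Kelston advances.
Round 3: Kelston vs Marwick — 9–2, Kelston advances.
Round 4: Kelston vs Penrith — 9–2, Kelston advances.
Kelston survives the agenda.

Kelston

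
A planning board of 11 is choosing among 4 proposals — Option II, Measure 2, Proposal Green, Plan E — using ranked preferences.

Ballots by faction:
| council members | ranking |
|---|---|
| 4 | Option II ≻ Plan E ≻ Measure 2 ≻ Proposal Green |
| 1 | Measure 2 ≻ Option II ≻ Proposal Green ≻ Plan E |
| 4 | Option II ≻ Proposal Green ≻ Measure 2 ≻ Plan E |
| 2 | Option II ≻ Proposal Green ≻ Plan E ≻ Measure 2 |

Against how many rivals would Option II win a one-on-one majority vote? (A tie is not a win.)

3

Option II against each rival (11 council members):
Option II vs Measure 2: Option II wins 10–1.
Option II vs Proposal Green: Option II, 11–0.
Option II vs Plan E: Option II wins 11–0.
Option II beats Measure 2, Proposal Green, Plan E — 3 pairwise wins.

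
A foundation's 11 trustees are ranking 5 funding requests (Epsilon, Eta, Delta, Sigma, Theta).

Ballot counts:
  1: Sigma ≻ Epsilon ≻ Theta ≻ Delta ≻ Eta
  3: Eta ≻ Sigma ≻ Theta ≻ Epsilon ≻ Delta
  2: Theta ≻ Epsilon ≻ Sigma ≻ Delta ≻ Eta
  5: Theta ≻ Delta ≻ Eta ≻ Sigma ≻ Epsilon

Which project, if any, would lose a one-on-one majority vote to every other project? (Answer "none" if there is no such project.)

Head-to-head results (11 reviewers):
Epsilon vs Eta: Epsilon preferred on 1+2 = 3 ballots; Eta wins 8–3.
Epsilon vs Delta: Epsilon, 6–5.
Epsilon vs Sigma: Sigma wins 9–2.
Epsilon vs Theta: Theta wins 10–1.
Eta vs Delta: 3 for Eta, 8 for Delta — Delta by 8–3.
Eta vs Sigma: Eta wins 8–3.
Eta vs Theta: Eta is ranked higher on 3 ballots, Theta on 8. Theta wins 8–3.
Delta vs Sigma: 5 for Delta, 6 for Sigma — Sigma by 6–5.
Delta vs Theta: Delta is ranked higher on 0 ballots, Theta on 11. Theta wins 11–0.
Sigma vs Theta: Theta wins 7–4.
Every project wins at least one matchup (Epsilon beats Delta; Eta beats Epsilon; Delta beats Eta; Sigma beats Epsilon; Theta beats Epsilon), so there is no Condorcet loser.

none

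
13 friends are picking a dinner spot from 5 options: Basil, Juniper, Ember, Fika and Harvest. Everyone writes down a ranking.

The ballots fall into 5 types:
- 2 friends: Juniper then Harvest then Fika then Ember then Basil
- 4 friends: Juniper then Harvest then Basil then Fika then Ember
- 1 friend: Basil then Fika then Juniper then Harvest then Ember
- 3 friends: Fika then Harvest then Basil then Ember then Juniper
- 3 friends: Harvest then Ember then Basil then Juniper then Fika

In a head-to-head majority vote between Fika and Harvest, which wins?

Harvest

Ballots ranking Fika above Harvest: 1 + 3 = 4.
Ballots ranking Harvest above Fika: 13 − 4 = 9.
Harvest wins the head-to-head 9–4.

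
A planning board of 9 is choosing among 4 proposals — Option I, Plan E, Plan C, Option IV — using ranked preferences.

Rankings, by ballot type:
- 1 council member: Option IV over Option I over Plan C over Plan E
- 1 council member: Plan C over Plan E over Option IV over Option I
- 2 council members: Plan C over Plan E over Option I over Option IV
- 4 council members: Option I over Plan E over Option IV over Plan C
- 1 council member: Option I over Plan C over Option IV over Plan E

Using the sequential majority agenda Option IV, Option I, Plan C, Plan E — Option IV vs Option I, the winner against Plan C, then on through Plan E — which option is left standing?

Option I

Round 1: Option IV vs Option I — 2–7, Option I advances.
Round 2: Option I vs Plan C — 6–3, Option I advances.
Round 3: Option I vs Plan E — 6–3, Option I advances.
The agenda winner is Option I.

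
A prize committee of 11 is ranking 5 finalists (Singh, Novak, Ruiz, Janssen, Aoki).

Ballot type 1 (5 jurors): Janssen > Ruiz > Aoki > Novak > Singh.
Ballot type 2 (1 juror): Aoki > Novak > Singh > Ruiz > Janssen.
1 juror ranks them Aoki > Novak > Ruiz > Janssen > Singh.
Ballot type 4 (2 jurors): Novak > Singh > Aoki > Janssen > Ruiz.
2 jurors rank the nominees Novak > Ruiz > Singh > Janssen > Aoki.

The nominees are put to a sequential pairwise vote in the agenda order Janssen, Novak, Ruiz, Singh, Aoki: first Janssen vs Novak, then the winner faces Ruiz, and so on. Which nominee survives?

Aoki

Round 1: Janssen vs Novak — 5–6, Novak advances.
Round 2: Novak vs Ruiz — 6–5, Novak advances.
Round 3: Novak vs Singh — 11–0, Novak advances.
Round 4: Novak vs Aoki — 4–7, Aoki advances.
The agenda winner is Aoki.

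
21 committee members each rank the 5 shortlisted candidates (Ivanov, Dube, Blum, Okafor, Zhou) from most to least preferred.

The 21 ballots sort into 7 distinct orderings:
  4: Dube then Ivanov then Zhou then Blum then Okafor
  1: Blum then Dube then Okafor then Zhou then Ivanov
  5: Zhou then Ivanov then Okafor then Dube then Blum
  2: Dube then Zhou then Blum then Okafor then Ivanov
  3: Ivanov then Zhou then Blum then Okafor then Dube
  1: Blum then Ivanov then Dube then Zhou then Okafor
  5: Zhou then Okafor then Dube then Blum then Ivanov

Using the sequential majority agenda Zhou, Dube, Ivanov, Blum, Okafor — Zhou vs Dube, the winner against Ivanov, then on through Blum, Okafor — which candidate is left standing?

Round 1: Zhou vs Dube — 13–8, Zhou advances.
Round 2: Zhou vs Ivanov — 13–8, Zhou advances.
Round 3: Zhou vs Blum — 19–2, Zhou advances.
Round 4: Zhou vs Okafor — 20–1, Zhou advances.
The agenda winner is Zhou.

Zhou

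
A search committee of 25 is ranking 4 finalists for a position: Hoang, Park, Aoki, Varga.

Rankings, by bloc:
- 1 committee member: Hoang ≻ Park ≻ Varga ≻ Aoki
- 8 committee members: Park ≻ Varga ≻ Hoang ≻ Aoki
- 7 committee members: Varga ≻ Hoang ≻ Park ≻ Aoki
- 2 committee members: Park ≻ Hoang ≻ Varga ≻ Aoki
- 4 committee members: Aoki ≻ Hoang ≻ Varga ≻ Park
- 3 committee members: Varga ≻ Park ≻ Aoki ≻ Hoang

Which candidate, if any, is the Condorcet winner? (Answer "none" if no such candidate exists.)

Varga

Head-to-head results (25 committee members):
Hoang–Park: Park 13–12.
Hoang–Aoki: Hoang 18–7.
Hoang vs Varga: Varga wins 18–7.
Park vs Aoki: Park, 21–4.
Park vs Varga: Varga, 14–11.
Aoki vs Varga: Varga, 21–4.
Varga beats each of Hoang, Park, Aoki — Varga is the Condorcet winner.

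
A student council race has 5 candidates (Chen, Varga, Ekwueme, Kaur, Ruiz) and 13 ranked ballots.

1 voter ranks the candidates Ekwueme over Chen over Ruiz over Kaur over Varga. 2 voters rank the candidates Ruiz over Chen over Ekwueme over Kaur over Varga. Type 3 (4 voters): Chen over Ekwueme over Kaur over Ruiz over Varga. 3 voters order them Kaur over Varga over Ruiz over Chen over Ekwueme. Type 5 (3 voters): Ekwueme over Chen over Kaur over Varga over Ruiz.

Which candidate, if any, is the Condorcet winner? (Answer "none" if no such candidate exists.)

Chen

Head-to-head results (13 voters):
Chen vs Varga: Chen, 10–3.
Chen vs Ekwueme: Chen, 9–4.
Chen vs Kaur: Chen, 10–3.
Chen vs Ruiz: Chen wins 8–5.
Varga–Ekwueme: Ekwueme 10–3.
Varga vs Kaur: Kaur, 13–0.
Varga vs Ruiz: Ruiz, 7–6.
Ekwueme–Kaur: Ekwueme 10–3.
Ekwueme–Ruiz: Ekwueme 8–5.
Kaur vs Ruiz: Kaur, 10–3.
Only Chen has no losses; Chen is the Condorcet winner.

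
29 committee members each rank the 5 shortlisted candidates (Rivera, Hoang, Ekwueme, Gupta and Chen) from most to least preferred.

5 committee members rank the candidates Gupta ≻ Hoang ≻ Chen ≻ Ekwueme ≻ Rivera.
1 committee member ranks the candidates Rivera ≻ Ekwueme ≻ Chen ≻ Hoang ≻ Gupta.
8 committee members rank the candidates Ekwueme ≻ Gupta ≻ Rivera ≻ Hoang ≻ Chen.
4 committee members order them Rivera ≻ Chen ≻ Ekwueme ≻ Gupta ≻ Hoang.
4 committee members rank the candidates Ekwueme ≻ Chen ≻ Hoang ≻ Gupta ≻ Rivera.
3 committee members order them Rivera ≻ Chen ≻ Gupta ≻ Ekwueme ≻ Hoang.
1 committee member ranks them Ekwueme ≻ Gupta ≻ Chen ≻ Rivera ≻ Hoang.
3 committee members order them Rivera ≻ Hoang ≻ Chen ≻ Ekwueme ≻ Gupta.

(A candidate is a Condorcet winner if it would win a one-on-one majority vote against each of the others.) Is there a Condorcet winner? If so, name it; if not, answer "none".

Pairwise majorities:
Rivera–Hoang: Rivera 20–9.
Rivera–Ekwueme: Ekwueme 18–11.
Rivera–Gupta: Gupta 18–11.
Rivera vs Chen: Rivera, 19–10.
Hoang vs Ekwueme: Ekwueme, 21–8.
Hoang–Gupta: Gupta 21–8.
Hoang vs Chen: Hoang, 16–13.
Ekwueme vs Gupta: Ekwueme wins 21–8.
Ekwueme vs Chen: Chen, 15–14.
Gupta vs Chen: Chen wins 15–14.
Each candidate drops at least one matchup (Rivera loses to Ekwueme; Hoang loses to Rivera; Ekwueme loses to Chen; Gupta loses to Ekwueme; Chen loses to Rivera); the cycle Rivera > Chen > Ekwueme > Rivera rules out a Condorcet winner.

none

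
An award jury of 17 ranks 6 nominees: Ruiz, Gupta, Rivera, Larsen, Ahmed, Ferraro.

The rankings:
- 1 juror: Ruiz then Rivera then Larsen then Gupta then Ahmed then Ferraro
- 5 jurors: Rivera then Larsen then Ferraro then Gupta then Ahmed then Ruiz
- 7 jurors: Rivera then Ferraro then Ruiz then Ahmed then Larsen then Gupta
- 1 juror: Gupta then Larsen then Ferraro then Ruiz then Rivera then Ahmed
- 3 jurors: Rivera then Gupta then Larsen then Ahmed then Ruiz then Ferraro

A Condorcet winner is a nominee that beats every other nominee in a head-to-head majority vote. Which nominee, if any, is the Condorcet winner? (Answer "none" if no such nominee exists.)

Rivera

Pairwise majorities:
Ruiz vs Gupta: Ruiz preferred on 1+7 = 8 ballots; Gupta wins 9–8.
Ruiz vs Rivera: Ruiz is ranked higher on 1+1 = 2 ballots, Rivera on 15. Rivera wins 15–2.
Ruiz vs Larsen: 8 to 9, Larsen.
Ruiz vs Ahmed: Ruiz is ranked higher on 1+7+1 = 9 ballots, Ahmed on 8. Ruiz wins 9–8.
Ruiz vs Ferraro: Ruiz is ranked higher on 1+3 = 4 ballots, Ferraro on 13. Ferraro wins 13–4.
Gupta vs Rivera: Gupta preferred on 1 ballot; Rivera wins 16–1.
Gupta vs Larsen: 4 to 13, Larsen.
Gupta vs Ahmed: Gupta preferred on 1+5+1+3 = 10 ballots; Gupta wins 10–7.
Gupta vs Ferraro: Gupta is ranked higher on 1+1+3 = 5 ballots, Ferraro on 12. Ferraro wins 12–5.
Rivera vs Larsen: Rivera is ranked higher on 1+5+7+3 = 16 ballots, Larsen on 1. Rivera wins 16–1.
Rivera vs Ahmed: Rivera preferred on 1+5+7+1+3 = 17 ballots; Rivera wins 17–0.
Rivera vs Ferraro: Rivera preferred on 1+5+7+3 = 16 ballots; Rivera wins 16–1.
Larsen vs Ahmed: 1+5+1+3 = 10 for Larsen, 7 for Ahmed — Larsen by 10–7.
Larsen vs Ferraro: Larsen preferred on 1+5+1+3 = 10 ballots; Larsen wins 10–7.
Ahmed vs Ferraro: Ahmed preferred on 1+3 = 4 ballots; Ferraro wins 13–4.
Only Rivera has no losses; Rivera is the Condorcet winner.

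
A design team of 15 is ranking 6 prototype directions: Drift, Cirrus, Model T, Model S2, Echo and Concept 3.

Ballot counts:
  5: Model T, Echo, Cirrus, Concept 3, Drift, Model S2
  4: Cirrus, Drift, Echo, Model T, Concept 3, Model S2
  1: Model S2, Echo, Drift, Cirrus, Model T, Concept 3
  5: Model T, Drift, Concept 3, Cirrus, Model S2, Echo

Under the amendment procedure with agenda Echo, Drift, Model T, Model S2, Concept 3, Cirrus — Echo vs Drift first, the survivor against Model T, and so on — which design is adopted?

Model T

Round 1: Echo vs Drift — 6–9, Drift advances.
Round 2: Drift vs Model T — 5–10, Model T advances.
Round 3: Model T vs Model S2 — 14–1, Model T advances.
Round 4: Model T vs Concept 3 — 15–0, Model T advances.
Round 5: Model T vs Cirrus — 10–5, Model T advances.
Model T survives the agenda.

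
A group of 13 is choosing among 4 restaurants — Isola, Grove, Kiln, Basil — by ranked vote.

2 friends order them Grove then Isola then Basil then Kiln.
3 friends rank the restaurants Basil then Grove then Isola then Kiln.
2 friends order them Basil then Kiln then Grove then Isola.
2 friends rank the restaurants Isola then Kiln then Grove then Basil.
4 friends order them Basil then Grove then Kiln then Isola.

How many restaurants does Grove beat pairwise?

Grove against each rival (13 friends):
Grove vs Isola: 2+3+2+4 = 11 for Grove, 2 for Isola — Grove by 11–2.
Grove vs Kiln: Grove wins 9–4.
Grove vs Basil: 2+2 = 4 for Grove, 9 for Basil — Basil by 9–4.
Grove beats Isola, Kiln; loses to Basil — 2 pairwise wins.

2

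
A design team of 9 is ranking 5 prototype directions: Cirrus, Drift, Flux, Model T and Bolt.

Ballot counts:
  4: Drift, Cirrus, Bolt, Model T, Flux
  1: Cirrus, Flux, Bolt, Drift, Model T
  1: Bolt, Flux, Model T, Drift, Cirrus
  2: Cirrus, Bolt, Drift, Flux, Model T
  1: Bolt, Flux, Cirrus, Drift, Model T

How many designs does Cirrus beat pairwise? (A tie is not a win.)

3

Cirrus against each rival (9 engineers):
Cirrus vs Drift: Cirrus preferred on 1+2+1 = 4 ballots; Drift wins 5–4.
Cirrus vs Flux: Cirrus preferred on 4+1+2 = 7 ballots; Cirrus wins 7–2.
Cirrus vs Model T: Cirrus preferred on 4+1+2+1 = 8 ballots; Cirrus wins 8–1.
Cirrus vs Bolt: 4+1+2 = 7 for Cirrus, 2 for Bolt — Cirrus by 7–2.
Cirrus beats Flux, Model T, Bolt; loses to Drift — 3 pairwise wins.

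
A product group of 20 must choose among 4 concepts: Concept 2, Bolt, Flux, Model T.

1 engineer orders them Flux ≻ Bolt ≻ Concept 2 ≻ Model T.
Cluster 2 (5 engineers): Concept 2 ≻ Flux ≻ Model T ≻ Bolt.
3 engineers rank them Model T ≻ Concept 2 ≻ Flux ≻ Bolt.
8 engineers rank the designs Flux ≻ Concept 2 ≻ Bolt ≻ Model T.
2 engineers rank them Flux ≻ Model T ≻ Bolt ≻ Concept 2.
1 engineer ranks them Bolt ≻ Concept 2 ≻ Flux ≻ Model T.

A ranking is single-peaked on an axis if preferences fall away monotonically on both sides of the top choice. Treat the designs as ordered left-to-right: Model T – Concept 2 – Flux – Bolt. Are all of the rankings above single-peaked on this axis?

Axis positions: Model T=1, Concept 2=2, Flux=3, Bolt=4.
Cluster 1 (peak Flux at position 3): ranking walks positions 3-4-2-1, expanding outward from the peak — single-peaked.
Cluster 2 (peak Concept 2 at position 2): ranking walks positions 2-3-1-4, expanding outward from the peak — single-peaked.
Cluster 3 (peak Model T at position 1): ranking walks positions 1-2-3-4, expanding outward from the peak — single-peaked.
Cluster 4 (peak Flux at position 3): ranking walks positions 3-2-4-1, expanding outward from the peak — single-peaked.
Cluster 5: ranking walks positions 3-1-4-2; Model T is ranked above Concept 2 even though Concept 2 lies between Model T and the peak Flux on the axis — preferences dip and rise again. Not single-peaked.
Cluster 6: ranking walks positions 4-2-3-1; Concept 2 is ranked above Flux even though Flux lies between Concept 2 and the peak Bolt on the axis — preferences dip and rise again. Not single-peaked.
Cluster 5 violates single-peakedness, so the profile is not single-peaked on this axis.

no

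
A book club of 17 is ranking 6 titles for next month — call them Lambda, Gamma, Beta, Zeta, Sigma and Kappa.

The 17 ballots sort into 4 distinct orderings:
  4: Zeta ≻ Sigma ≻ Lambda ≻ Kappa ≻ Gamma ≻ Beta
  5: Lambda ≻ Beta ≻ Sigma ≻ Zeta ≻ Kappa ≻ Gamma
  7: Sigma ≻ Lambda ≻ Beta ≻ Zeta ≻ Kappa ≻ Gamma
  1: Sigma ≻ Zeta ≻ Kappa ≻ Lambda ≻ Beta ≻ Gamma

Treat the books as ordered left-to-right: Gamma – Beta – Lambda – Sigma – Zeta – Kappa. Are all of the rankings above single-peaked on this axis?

no

Axis positions: Gamma=1, Beta=2, Lambda=3, Sigma=4, Zeta=5, Kappa=6.
Group 1: ranking walks positions 5-4-3-6-1-2; Gamma is ranked above Beta even though Beta lies between Gamma and the peak Zeta on the axis — preferences dip and rise again. Not single-peaked.
Group 2 (peak Lambda at position 3): ranking walks positions 3-2-4-5-6-1, expanding outward from the peak — single-peaked.
Group 3 (peak Sigma at position 4): ranking walks positions 4-3-2-5-6-1, expanding outward from the peak — single-peaked.
Group 4 (peak Sigma at position 4): ranking walks positions 4-5-6-3-2-1, expanding outward from the peak — single-peaked.
Group 1 violates single-peakedness, so the profile is not single-peaked on this axis.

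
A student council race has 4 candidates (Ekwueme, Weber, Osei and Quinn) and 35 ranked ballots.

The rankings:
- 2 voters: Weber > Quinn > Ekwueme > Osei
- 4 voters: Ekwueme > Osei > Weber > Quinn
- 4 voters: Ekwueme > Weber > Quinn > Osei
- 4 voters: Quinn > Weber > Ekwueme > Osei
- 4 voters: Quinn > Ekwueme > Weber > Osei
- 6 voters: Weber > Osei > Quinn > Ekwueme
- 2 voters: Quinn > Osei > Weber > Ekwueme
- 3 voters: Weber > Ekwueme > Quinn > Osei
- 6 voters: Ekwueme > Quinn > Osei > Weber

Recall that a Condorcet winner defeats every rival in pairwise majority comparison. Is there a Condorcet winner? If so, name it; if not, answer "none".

Check each pair by majority over 35 ballots:
Ekwueme vs Weber: Ekwueme preferred on 4+4+4+6 = 18 ballots; Ekwueme wins 18–17.
Ekwueme vs Osei: Ekwueme is ranked higher on 27 ballots, Osei on 8. Ekwueme wins 27–8.
Ekwueme vs Quinn: Quinn, 18–17.
Weber vs Osei: 23 to 12, Weber.
Weber vs Quinn: Weber, 19–16.
Osei vs Quinn: Quinn wins 25–10.
Every candidate loses at least once (Ekwueme loses to Quinn; Weber loses to Ekwueme; Osei loses to Ekwueme; Quinn loses to Weber). The majority relation contains the cycle Ekwueme beats Weber beats Quinn beats Ekwueme, so there is no Condorcet winner.

none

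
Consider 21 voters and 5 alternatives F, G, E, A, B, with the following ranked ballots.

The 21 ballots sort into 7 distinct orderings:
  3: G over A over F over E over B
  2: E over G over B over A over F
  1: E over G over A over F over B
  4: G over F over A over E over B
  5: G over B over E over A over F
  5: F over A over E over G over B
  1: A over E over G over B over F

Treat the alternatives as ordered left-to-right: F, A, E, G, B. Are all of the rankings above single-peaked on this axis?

Axis positions: F=1, A=2, E=3, G=4, B=5.
Group 1: ranking walks positions 4-2-1-3-5; A is ranked above E even though E lies between A and the peak G on the axis — preferences dip and rise again. Not single-peaked.
Group 2 (peak E at position 3): ranking walks positions 3-4-5-2-1, expanding outward from the peak — single-peaked.
Group 3 (peak E at position 3): ranking walks positions 3-4-2-1-5, expanding outward from the peak — single-peaked.
Group 4: ranking walks positions 4-1-2-3-5; F is ranked above E even though E lies between F and the peak G on the axis — preferences dip and rise again. Not single-peaked.
Group 5 (peak G at position 4): ranking walks positions 4-5-3-2-1, expanding outward from the peak — single-peaked.
Group 6 (peak F at position 1): ranking walks positions 1-2-3-4-5, expanding outward from the peak — single-peaked.
Group 7 (peak A at position 2): ranking walks positions 2-3-4-5-1, expanding outward from the peak — single-peaked.
Group 1 violates single-peakedness, so the profile is not single-peaked on this axis.

no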